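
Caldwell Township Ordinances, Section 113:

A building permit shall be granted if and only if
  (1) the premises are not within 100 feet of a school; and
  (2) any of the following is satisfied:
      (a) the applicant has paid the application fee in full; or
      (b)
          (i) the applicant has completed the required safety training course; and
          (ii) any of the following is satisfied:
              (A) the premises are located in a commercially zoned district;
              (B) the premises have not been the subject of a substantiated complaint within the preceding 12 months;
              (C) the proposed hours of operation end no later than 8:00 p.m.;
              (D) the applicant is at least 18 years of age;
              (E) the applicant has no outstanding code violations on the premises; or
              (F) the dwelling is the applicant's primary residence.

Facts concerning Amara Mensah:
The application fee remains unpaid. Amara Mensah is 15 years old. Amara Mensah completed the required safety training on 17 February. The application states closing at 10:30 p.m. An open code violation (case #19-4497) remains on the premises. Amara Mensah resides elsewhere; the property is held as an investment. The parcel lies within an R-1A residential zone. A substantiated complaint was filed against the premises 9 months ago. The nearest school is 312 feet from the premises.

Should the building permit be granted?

(1) ≥100 ft from school — holds.
(a) fee paid — fails.
(i) safety training — satisfied.
(A) commercially zoned — fails.
(B) no complaint in 12 mo. — not satisfied.
(C) closes by 8 p.m. — fails.
(D) age ≥ 18 — not met.
(E) no code violations — not met.
(F) primary residence — not satisfied.
(ii) = F OR F OR F OR F OR F OR F = false.
So (b) is not satisfied (T AND F).
(2) = F OR F = false.
So Overall is not satisfied (T AND F).

No — denied.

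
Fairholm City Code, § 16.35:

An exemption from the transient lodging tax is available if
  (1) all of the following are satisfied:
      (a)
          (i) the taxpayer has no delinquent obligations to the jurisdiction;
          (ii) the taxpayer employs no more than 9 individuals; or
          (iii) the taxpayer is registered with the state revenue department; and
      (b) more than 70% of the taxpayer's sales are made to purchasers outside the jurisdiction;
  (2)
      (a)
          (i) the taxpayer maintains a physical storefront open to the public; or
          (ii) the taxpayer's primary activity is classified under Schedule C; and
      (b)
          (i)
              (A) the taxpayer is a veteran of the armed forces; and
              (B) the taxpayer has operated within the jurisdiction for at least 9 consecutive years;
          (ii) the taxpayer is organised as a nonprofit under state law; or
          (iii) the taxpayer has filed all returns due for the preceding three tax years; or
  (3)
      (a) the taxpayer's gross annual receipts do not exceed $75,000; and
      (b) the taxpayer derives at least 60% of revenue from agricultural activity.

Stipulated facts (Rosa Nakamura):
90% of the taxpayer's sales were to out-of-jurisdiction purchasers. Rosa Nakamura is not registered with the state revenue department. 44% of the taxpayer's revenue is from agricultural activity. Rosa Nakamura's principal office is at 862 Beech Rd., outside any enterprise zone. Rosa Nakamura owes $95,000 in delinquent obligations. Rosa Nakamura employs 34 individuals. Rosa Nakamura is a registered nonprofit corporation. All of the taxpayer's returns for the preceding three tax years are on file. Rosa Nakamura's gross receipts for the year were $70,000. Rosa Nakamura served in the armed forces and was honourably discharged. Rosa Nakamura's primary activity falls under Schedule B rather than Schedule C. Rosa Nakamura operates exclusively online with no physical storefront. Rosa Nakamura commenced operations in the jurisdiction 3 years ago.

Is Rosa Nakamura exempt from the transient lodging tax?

(i) no delinquency — not met.
(ii) ≤ 9 employees — not satisfied.
(iii) state-registered — not met.
So (a) is not satisfied (F OR F OR F).
(b) >70% out-of-jur. sales — satisfied.
So (1) is not satisfied (F AND T).
(i) has storefront — not met.
(ii) Schedule C activity — not satisfied.
(a) = F OR F = false.
(A) veteran — satisfied.
(B) ≥ 9 yrs in jurisdiction — not met.
(i): T AND F → false.
(ii) nonprofit — satisfied.
(iii) returns current — holds.
(b) = F OR T OR T = true.
(2): F AND T → false.
(a) receipts ≤ $75,000 — holds.
(b) ≥60% agricultural — not met.
(3) = T AND F = false.
Overall = F OR F OR F = false.

No — not exempt.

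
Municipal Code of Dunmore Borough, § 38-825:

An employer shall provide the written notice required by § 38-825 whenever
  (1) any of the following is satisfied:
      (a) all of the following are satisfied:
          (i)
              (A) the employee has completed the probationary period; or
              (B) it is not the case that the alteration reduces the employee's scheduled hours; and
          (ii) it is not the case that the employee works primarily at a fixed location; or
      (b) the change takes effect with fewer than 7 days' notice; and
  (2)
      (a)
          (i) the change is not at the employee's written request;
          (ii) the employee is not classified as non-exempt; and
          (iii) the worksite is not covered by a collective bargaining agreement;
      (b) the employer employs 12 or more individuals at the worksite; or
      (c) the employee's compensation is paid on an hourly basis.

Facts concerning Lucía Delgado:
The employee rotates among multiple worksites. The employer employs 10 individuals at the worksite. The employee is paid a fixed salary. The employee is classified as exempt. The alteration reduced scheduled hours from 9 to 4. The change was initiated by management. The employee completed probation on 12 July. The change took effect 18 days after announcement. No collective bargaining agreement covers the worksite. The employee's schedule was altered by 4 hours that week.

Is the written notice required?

(A) past probation — satisfied.
(B) not (hours reduced) — not satisfied.
(i) = T OR F = true.
(ii) not (fixed location) — satisfied.
(a): T AND T → true.
(b) < 7 days' notice — fails.
(1): T OR F → true.
(i) not employee-requested — met.
(ii) not (non-exempt) — satisfied.
(iii) no CBA — met.
(a): T AND T AND T → true.
(b) ≥ 12 at site — fails.
(c) hourly-paid — not met.
(2) = T OR F OR F = true.
Overall = T AND T = true.

Yes — required.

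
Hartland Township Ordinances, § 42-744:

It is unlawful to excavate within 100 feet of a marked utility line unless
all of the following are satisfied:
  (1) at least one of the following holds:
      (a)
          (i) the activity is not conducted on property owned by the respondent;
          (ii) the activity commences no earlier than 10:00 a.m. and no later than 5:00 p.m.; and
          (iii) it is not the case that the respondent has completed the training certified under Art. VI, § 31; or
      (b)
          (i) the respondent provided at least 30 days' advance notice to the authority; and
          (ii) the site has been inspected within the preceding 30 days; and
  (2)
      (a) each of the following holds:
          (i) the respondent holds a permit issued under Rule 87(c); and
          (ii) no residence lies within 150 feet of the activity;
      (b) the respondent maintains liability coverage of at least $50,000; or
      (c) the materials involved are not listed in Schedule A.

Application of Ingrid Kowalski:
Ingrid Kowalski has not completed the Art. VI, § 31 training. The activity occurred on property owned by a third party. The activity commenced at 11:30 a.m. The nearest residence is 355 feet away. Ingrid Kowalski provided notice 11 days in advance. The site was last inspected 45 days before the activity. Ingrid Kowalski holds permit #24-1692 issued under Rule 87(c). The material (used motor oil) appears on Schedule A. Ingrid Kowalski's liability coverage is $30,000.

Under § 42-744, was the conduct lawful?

(i) not (own property) — holds.
(ii) start within hours — satisfied.
(iii) not (training certified) — holds.
So (a) is satisfied (T AND T AND T).
(i) ≥30 days' notice — not satisfied.
(ii) site inspected — fails.
(b) = F AND F = false.
(1): T OR F → true.
(i) holds permit — holds.
(ii) no residence in 150 ft — satisfied.
(a): T AND T → true.
(b) coverage ≥ $50,000 — fails.
(c) not (Schedule A material) — not met.
(2): T OR F OR F → true.
Overall = T AND T = true.

Yes — lawful.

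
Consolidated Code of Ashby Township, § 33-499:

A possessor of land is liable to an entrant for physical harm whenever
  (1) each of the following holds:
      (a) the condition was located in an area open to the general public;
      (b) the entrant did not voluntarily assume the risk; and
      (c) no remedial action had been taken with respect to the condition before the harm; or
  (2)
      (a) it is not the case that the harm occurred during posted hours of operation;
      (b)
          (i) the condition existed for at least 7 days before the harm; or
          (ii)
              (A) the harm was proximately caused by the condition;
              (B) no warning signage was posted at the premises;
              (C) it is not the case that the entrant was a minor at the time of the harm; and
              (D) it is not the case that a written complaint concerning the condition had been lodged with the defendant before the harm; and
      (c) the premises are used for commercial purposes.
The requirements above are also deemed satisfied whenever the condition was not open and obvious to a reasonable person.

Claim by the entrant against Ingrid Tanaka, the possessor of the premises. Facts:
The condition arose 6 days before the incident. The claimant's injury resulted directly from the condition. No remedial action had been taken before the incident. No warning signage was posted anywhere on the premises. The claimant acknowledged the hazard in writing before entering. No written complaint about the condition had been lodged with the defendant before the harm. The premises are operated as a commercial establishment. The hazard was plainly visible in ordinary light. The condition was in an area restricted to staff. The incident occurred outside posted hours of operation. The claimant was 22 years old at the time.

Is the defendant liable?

(a) public area — not met.
(b) no assumed risk — fails.
(c) no remedial action — satisfied.
(1) = F AND F AND T = false.
(a) not (during posted hours) — met.
(i) condition ≥7 days old — not met.
(A) proximate cause — met.
(B) no signage posted — holds.
(C) not (entrant a minor) — satisfied.
(D) not (complaint lodged) — satisfied.
(ii) = T AND T AND T AND T = true.
So (b) is satisfied (F OR T).
(c) commercial use — met.
(2): T AND T AND T → true.
So Overall is satisfied (F OR T).
Exception (not open/obvious) — not satisfied.
Result: main true OR exception false → true.

Yes — liable.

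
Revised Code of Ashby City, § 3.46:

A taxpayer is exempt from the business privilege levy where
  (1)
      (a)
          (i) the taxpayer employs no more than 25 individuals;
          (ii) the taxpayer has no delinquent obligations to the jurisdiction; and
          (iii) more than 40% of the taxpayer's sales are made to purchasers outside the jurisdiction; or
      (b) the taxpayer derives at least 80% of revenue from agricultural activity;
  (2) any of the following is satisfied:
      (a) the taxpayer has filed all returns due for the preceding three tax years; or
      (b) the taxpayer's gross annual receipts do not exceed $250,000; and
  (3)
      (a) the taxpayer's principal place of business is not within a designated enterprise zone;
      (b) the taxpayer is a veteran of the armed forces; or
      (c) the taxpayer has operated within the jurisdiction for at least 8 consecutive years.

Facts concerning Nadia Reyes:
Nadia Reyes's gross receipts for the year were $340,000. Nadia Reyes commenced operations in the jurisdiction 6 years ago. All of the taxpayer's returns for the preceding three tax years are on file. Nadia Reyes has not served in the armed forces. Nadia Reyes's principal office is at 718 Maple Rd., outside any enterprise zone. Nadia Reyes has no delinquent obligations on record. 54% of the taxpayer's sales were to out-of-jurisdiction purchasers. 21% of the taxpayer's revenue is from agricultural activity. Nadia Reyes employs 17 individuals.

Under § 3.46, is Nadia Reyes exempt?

(i) ≤ 25 employees — met.
(ii) no delinquency — holds.
(iii) >40% out-of-jur. sales — met.
So (a) is satisfied (T AND T AND T).
(b) ≥80% agricultural — fails.
(1): T OR F → true.
(a) returns current — holds.
(b) receipts ≤ $250,000 — fails.
So (2) is satisfied (T OR F).
(a) not (in enterprise zone) — met.
(b) veteran — not satisfied.
(c) ≥ 8 yrs in jurisdiction — not met.
(3) = T OR F OR F = true.
So Overall is satisfied (T AND T AND T).

Yes — exempt.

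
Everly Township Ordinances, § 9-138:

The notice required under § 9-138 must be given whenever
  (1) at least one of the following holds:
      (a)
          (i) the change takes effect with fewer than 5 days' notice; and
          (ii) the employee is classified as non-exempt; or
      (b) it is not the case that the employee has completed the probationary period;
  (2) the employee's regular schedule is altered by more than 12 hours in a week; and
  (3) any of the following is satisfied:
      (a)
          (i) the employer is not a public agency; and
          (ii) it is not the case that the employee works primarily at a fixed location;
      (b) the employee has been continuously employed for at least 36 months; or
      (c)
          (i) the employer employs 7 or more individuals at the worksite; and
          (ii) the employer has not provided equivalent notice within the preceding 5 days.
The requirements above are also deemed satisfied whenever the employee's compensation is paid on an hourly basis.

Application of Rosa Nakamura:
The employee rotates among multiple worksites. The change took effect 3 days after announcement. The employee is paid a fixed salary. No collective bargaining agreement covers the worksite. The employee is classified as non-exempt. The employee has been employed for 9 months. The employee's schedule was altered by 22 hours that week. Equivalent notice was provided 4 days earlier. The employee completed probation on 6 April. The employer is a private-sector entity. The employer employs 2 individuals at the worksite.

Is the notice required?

(i) < 5 days' notice — satisfied.
(ii) non-exempt — met.
So (a) is satisfied (T AND T).
(b) not (past probation) — fails.
So (1) is satisfied (T OR F).
(2) schedule shift > 12h — satisfied.
(i) not (public agency) — met.
(ii) not (fixed location) — satisfied.
So (a) is satisfied (T AND T).
(b) tenure ≥ 36 mo. — not met.
(i) ≥ 7 at site — not satisfied.
(ii) no recent notice — not satisfied.
(c): F AND F → false.
So (3) is satisfied (T OR F OR F).
Overall = T AND T AND T = true.
Exception (hourly-paid) — not satisfied.
Result: main true OR exception false → true.

Yes — required.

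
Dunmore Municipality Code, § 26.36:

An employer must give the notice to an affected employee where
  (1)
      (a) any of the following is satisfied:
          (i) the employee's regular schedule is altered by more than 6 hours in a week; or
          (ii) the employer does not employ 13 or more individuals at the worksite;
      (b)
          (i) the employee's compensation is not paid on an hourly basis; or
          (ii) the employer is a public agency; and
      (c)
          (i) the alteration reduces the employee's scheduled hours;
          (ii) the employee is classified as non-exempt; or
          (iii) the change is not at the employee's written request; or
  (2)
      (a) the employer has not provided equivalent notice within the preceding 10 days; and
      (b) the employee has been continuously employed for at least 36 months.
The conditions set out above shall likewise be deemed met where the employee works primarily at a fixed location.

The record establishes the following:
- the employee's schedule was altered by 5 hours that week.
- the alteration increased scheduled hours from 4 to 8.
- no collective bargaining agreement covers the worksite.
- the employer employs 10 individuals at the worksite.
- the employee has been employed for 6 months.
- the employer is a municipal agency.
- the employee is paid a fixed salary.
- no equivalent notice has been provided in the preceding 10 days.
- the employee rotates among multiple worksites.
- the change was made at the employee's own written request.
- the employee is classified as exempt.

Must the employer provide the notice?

No — not required.

(i) schedule shift > 6h — fails.
(ii) not (≥ 13 at site) — satisfied.
(a): F OR T → true.
(i) not (hourly-paid) — holds.
(ii) public agency — met.
(b): T OR T → true.
(i) hours reduced — not met.
(ii) non-exempt — not satisfied.
(iii) not employee-requested — fails.
(c): F OR F OR F → false.
(1): T AND T AND F → false.
(a) no recent notice — met.
(b) tenure ≥ 36 mo. — fails.
(2) = T AND F = false.
Overall: F OR F → false.
Exception (fixed location) — not satisfied.
Result: main false OR exception false → false.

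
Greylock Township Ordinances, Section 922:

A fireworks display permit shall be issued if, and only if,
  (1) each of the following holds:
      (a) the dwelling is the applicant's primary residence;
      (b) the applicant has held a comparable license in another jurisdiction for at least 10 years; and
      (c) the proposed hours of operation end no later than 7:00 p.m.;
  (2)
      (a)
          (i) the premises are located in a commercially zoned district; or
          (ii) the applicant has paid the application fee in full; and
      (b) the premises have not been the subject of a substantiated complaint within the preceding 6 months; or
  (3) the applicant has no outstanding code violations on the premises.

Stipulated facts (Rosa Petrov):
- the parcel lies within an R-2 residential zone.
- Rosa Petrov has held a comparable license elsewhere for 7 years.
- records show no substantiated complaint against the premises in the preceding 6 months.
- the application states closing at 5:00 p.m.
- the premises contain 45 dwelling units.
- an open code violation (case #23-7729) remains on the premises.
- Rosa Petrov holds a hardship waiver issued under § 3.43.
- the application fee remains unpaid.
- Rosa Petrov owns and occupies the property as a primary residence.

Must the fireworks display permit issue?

(a) primary residence — met.
(b) prior license ≥ 10 yr — not met.
(c) closes by 7 p.m. — met.
(1): T AND F AND T → false.
(i) commercially zoned — not met.
(ii) fee paid — not met.
(a): F OR F → false.
(b) no complaint in 6 mo. — met.
(2) = F AND T = false.
(3) no code violations — not satisfied.
Overall: F OR F OR F → false.

No — denied.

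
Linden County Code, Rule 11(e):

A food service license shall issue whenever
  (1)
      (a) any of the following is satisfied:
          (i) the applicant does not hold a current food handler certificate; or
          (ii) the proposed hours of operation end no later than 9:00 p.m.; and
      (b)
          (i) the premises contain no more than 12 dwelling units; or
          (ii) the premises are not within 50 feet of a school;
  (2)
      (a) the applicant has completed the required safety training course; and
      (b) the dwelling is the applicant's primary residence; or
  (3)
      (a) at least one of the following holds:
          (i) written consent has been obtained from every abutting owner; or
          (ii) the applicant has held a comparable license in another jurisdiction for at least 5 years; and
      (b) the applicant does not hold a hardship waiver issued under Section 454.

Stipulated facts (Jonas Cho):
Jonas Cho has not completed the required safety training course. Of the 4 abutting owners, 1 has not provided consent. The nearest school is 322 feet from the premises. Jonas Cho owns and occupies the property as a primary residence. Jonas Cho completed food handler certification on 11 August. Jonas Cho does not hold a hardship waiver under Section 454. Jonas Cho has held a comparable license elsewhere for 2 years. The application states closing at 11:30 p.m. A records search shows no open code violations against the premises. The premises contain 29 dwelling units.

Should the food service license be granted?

(i) not (food handler cert.) — fails.
(ii) closes by 9 p.m. — not met.
(a) = F OR F = false.
(i) ≤ 12 units — fails.
(ii) ≥50 ft from school — satisfied.
(b): F OR T → true.
(1): F AND T → false.
(a) safety training — not met.
(b) primary residence — satisfied.
(2): F AND T → false.
(i) all abutters consent — not satisfied.
(ii) prior license ≥ 5 yr — not satisfied.
(a): F OR F → false.
(b) not (hardship waiver) — satisfied.
So (3) is not satisfied (F AND T).
Overall = F OR F OR F = false.

No — denied.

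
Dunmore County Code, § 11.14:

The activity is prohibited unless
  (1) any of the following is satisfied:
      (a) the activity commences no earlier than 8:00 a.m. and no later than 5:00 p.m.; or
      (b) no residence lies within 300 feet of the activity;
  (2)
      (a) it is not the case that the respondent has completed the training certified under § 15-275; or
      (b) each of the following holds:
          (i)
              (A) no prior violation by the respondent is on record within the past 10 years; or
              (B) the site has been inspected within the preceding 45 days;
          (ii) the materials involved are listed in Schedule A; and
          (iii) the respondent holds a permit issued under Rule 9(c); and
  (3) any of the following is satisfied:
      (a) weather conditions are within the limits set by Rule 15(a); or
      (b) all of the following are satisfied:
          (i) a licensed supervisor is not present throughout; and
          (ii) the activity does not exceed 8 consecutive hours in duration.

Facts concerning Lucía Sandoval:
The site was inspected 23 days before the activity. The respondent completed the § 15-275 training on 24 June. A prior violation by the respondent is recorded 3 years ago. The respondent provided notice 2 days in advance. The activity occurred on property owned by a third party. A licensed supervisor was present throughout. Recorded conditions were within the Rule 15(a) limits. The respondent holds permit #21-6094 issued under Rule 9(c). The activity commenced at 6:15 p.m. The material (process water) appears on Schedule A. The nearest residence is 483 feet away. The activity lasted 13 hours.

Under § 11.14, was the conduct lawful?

Yes — lawful.

(a) start within hours — fails.
(b) no residence in 300 ft — holds.
(1) = F OR T = true.
(a) not (training certified) — not satisfied.
(A) no prior violation — fails.
(B) site inspected — met.
So (i) is satisfied (F OR T).
(ii) Schedule A material — met.
(iii) holds permit — holds.
So (b) is satisfied (T AND T AND T).
(2): F OR T → true.
(a) weather ok — met.
(i) not (supervisor present) — fails.
(ii) ≤ 8 hrs duration — fails.
So (b) is not satisfied (F AND F).
(3): T OR F → true.
So Overall is satisfied (T AND T AND T).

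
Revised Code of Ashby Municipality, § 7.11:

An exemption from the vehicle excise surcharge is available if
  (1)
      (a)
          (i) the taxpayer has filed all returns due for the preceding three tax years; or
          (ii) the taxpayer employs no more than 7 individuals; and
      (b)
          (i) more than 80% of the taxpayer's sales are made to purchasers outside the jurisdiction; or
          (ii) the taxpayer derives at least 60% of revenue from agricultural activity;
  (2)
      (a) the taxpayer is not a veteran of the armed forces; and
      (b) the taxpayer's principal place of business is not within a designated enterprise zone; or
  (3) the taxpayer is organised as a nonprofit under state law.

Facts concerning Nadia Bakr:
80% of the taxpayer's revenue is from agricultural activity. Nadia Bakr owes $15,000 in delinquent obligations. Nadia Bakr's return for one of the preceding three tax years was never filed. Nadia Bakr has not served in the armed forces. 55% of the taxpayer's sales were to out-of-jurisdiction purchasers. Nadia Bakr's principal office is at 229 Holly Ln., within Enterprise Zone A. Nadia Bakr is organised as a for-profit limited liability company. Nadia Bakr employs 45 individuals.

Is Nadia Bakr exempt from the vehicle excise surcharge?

(i) returns current — not satisfied.
(ii) ≤ 7 employees — not met.
(a) = F OR F = false.
(i) >80% out-of-jur. sales — not met.
(ii) ≥60% agricultural — satisfied.
(b): F OR T → true.
(1) = F AND T = false.
(a) not (veteran) — met.
(b) not (in enterprise zone) — not satisfied.
(2): T AND F → false.
(3) nonprofit — fails.
Overall: F OR F OR F → false.

No — not exempt.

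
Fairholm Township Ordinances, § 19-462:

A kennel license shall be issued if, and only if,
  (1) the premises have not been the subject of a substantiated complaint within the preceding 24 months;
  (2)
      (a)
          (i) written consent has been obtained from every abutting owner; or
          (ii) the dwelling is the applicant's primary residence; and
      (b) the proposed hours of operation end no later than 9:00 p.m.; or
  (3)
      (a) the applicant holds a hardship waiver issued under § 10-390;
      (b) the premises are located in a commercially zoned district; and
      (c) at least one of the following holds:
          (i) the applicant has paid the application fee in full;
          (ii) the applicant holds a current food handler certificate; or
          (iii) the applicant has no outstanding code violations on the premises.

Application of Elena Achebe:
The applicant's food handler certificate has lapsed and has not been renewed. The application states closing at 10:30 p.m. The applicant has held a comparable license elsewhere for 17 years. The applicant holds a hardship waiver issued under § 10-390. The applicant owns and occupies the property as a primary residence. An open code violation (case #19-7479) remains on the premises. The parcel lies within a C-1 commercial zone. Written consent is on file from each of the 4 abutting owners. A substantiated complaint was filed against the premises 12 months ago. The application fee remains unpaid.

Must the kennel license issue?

No — denied.

(1) no complaint in 24 mo. — not met.
(i) all abutters consent — satisfied.
(ii) primary residence — satisfied.
So (a) is satisfied (T OR T).
(b) closes by 9 p.m. — not met.
(2) = T AND F = false.
(a) hardship waiver — holds.
(b) commercially zoned — satisfied.
(i) fee paid — fails.
(ii) food handler cert. — fails.
(iii) no code violations — fails.
(c): F OR F OR F → false.
(3): T AND T AND F → false.
Overall = F OR F OR F = false.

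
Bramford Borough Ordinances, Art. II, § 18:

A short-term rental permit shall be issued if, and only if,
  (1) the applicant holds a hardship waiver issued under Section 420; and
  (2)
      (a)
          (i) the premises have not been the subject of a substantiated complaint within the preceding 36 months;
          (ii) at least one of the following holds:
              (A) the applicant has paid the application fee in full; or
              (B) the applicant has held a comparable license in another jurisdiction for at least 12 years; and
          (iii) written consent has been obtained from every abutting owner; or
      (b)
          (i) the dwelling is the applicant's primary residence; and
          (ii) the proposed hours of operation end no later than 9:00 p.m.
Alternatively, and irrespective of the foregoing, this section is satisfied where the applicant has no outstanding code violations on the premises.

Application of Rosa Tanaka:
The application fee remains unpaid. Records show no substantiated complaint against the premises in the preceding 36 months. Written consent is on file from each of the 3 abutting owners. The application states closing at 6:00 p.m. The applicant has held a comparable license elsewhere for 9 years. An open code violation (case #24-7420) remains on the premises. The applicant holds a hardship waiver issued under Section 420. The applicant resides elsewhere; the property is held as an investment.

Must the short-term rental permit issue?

(1) hardship waiver — satisfied.
(i) no complaint in 36 mo. — holds.
(A) fee paid — not satisfied.
(B) prior license ≥ 12 yr — not met.
(ii) = F OR F = false.
(iii) all abutters consent — satisfied.
So (a) is not satisfied (T AND F AND T).
(i) primary residence — not met.
(ii) closes by 9 p.m. — satisfied.
(b) = F AND T = false.
So (2) is not satisfied (F OR F).
Overall: T AND F → false.
Exception (no code violations) — not satisfied.
Result: main false OR exception false → false.

No — denied.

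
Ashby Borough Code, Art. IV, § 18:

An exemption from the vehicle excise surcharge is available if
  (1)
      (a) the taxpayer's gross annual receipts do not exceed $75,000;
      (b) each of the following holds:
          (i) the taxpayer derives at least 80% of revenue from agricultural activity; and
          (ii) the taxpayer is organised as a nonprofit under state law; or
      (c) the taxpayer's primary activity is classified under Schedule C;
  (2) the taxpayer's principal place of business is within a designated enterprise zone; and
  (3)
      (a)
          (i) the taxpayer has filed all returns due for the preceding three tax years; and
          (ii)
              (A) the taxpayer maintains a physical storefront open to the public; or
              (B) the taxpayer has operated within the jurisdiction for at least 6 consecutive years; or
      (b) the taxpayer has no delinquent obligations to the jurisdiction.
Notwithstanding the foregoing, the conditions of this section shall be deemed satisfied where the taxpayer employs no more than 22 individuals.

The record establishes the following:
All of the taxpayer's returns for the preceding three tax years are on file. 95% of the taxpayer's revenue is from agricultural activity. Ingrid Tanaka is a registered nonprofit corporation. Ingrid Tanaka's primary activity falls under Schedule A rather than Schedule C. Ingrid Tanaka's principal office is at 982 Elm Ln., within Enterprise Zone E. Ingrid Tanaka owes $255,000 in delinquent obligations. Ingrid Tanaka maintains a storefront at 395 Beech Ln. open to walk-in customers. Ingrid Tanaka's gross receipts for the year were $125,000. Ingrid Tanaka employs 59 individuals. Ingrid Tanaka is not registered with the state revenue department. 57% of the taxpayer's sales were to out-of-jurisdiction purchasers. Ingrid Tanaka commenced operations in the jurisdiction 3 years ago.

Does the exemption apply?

Yes — exempt.

(a) receipts ≤ $75,000 — not met.
(i) ≥80% agricultural — holds.
(ii) nonprofit — holds.
(b): T AND T → true.
(c) Schedule C activity — not met.
(1): F OR T OR F → true.
(2) in enterprise zone — met.
(i) returns current — met.
(A) has storefront — satisfied.
(B) ≥ 6 yrs in jurisdiction — fails.
So (ii) is satisfied (T OR F).
So (a) is satisfied (T AND T).
(b) no delinquency — not met.
So (3) is satisfied (T OR F).
So Overall is satisfied (T AND T AND T).
Exception (≤ 22 employees) — not satisfied.
Result: main true OR exception false → true.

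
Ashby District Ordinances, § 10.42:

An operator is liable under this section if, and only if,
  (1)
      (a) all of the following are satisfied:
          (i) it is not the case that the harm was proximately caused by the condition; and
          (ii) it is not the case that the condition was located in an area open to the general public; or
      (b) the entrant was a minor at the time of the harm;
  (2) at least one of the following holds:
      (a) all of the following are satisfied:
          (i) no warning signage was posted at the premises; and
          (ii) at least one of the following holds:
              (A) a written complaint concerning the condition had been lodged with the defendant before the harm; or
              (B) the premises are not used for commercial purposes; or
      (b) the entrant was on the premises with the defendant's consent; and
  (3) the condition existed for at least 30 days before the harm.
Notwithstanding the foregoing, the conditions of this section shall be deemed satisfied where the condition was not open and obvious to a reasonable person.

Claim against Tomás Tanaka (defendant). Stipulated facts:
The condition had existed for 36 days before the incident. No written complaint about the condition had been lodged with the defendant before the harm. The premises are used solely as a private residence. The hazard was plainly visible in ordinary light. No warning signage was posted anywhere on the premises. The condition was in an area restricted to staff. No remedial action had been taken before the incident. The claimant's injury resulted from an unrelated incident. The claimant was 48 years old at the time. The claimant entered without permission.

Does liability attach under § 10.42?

(i) not (proximate cause) — met.
(ii) not (public area) — satisfied.
(a): T AND T → true.
(b) entrant a minor — fails.
(1) = T OR F = true.
(i) no signage posted — satisfied.
(A) complaint lodged — not met.
(B) not (commercial use) — satisfied.
(ii): F OR T → true.
(a) = T AND T = true.
(b) consent to enter — not satisfied.
(2) = T OR F = true.
(3) condition ≥30 days old — satisfied.
So Overall is satisfied (T AND T AND T).
Exception (not open/obvious) — not satisfied.
Result: main true OR exception false → true.

Yes — liable.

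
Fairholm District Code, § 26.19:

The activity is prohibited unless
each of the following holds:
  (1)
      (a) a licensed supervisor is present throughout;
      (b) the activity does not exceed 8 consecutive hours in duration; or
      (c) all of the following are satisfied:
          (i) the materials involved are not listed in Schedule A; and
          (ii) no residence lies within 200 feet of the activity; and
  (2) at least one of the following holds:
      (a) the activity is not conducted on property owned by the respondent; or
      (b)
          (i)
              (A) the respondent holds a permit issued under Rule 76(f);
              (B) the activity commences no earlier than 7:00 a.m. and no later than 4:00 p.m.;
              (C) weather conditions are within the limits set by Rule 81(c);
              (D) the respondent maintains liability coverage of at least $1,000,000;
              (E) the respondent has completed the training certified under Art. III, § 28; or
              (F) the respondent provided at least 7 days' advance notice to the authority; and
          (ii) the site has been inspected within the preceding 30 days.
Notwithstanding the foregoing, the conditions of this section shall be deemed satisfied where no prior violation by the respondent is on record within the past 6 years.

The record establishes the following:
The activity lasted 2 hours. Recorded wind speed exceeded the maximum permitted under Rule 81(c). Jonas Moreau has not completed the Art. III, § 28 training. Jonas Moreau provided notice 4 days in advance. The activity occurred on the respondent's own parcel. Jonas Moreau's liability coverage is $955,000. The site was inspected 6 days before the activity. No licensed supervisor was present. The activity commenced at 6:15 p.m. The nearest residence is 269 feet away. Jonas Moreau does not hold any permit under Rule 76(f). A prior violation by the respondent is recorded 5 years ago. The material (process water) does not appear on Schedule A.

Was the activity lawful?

No — unlawful.

(a) supervisor present — fails.
(b) ≤ 8 hrs duration — met.
(i) not (Schedule A material) — met.
(ii) no residence in 200 ft — satisfied.
So (c) is satisfied (T AND T).
(1): F OR T OR T → true.
(a) not (own property) — fails.
(A) holds permit — not met.
(B) start within hours — not met.
(C) weather ok — not met.
(D) coverage ≥ $1,000,000 — not met.
(E) training certified — not met.
(F) ≥7 days' notice — not satisfied.
(i): F OR F OR F OR F OR F OR F → false.
(ii) site inspected — holds.
(b): F AND T → false.
(2): F OR F → false.
Overall = T AND F = false.
Exception (no prior violation) — not satisfied.
Result: main false OR exception false → false.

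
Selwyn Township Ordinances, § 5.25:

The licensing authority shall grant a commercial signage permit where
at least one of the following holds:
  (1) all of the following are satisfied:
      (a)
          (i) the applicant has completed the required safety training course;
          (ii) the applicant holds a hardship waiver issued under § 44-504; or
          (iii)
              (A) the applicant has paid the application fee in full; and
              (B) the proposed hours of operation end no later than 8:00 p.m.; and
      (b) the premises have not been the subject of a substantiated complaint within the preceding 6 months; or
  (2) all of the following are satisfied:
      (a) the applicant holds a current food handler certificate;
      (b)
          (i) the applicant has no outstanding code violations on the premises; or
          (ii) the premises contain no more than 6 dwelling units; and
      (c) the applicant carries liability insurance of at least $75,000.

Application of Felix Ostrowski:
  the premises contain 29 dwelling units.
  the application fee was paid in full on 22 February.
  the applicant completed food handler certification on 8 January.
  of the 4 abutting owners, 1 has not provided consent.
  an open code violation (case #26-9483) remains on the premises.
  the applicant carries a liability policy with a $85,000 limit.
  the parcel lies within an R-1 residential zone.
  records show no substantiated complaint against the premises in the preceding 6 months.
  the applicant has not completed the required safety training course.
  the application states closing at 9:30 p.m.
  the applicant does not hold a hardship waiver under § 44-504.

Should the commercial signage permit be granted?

(i) safety training — fails.
(ii) hardship waiver — not satisfied.
(A) fee paid — satisfied.
(B) closes by 8 p.m. — not satisfied.
So (iii) is not satisfied (T AND F).
So (a) is not satisfied (F OR F OR F).
(b) no complaint in 6 mo. — holds.
(1): F AND T → false.
(a) food handler cert. — satisfied.
(i) no code violations — not met.
(ii) ≤ 6 units — fails.
(b): F OR F → false.
(c) insurance ≥ $75,000 — met.
So (2) is not satisfied (T AND F AND T).
Overall = F OR F = false.

No — denied.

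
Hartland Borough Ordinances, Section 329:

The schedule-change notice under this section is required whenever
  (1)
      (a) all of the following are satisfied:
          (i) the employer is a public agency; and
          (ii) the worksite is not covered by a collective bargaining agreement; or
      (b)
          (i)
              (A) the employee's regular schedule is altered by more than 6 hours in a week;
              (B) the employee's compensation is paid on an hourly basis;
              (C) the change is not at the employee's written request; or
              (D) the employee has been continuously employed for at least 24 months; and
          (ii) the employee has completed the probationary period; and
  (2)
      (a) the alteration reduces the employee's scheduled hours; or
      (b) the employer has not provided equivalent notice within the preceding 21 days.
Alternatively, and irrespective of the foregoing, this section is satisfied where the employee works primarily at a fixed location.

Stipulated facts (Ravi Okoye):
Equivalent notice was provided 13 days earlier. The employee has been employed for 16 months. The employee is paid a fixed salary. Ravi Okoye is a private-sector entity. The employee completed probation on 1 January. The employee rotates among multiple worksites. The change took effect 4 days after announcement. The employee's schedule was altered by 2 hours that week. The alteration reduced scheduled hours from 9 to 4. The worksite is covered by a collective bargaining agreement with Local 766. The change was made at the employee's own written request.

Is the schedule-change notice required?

(i) public agency — fails.
(ii) no CBA — not satisfied.
(a): F AND F → false.
(A) schedule shift > 6h — not met.
(B) hourly-paid — fails.
(C) not employee-requested — fails.
(D) tenure ≥ 24 mo. — not met.
(i): F OR F OR F OR F → false.
(ii) past probation — holds.
(b) = F AND T = false.
(1): F OR F → false.
(a) hours reduced — met.
(b) no recent notice — not met.
(2) = T OR F = true.
Overall: F AND T → false.
Exception (fixed location) — not satisfied.
Result: main false OR exception false → false.

No — not required.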